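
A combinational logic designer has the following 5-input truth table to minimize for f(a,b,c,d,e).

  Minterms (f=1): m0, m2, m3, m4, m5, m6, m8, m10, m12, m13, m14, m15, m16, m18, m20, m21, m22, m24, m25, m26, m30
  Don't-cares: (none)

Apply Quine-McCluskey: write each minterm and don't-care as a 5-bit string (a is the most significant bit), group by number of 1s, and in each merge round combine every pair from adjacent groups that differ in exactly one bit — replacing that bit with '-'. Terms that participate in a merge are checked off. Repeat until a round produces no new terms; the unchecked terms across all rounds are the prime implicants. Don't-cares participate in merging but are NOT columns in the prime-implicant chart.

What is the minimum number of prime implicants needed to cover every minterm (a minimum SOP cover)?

6

size-2^0 implicants → 00000(✓)  00010(✓)  00011(✓)  00100(✓)  00101(✓)  00110(✓)  01000(✓)  01010(✓)  01100(✓)  01101(✓)  01110(✓)  01111(✓)  10000(✓)  10010(✓)  10100(✓)  10101(✓)  10110(✓)  11000(✓)  11001(✓)  11010(✓)  11110(✓)
size-2^1 implicants → -0000(✓)  -0010(✓)  -0100(✓)  -0101(✓)  -0110(✓)  -1000(✓)  -1010(✓)  -1110(✓)  0-000(✓)  0-010(✓)  0-100(✓)  0-101(✓)  0-110(✓)  00-00(✓)  00-10(✓)  000-0(✓)  0001-  001-0(✓)  0010-(✓)  01-00(✓)  01-10(✓)  010-0(✓)  011-0(✓)  011-1(✓)  0110-(✓)  0111-(✓)  1-000(✓)  1-010(✓)  1-110(✓)  10-00(✓)  10-10(✓)  100-0(✓)  101-0(✓)  1010-(✓)  11-10(✓)  110-0(✓)  1100-
size-2^2 implicants → --000(✓)  --010(✓)  --110(✓)  -0-00(✓)  -0-10(✓)  -00-0(✓)  -01-0(✓)  -010-  -1-10(✓)  -10-0(✓)  0--00(✓)  0--10(✓)  0-0-0(✓)  0-1-0(✓)  0-10-  00--0(✓)  01--0(✓)  011--  1--10(✓)  1-0-0(✓)  10--0(✓)
size-2^3 implicants → ---10  --0-0  -0--0  0---0
Unchecked terms (primes): ---10, --0-0, -0--0, -010-, 0---0, 0-10-, 0001-, 011--, 1100-
Minterm coverage:
  m0 ⊆ --0-0,-0--0,0---0
  m2 ⊆ ---10,--0-0,-0--0,0---0,0001-
  m3 ⊆ 0001- [E]
  m4 ⊆ -0--0,-010-,0---0,0-10-
  m5 ⊆ -010-,0-10-
  m6 ⊆ ---10,-0--0,0---0
  m8 ⊆ --0-0,0---0
  m10 ⊆ ---10,--0-0,0---0
  m12 ⊆ 0---0,0-10-,011--
  m13 ⊆ 0-10-,011--
  m14 ⊆ ---10,0---0,011--
  m15 ⊆ 011-- [E]
  m16 ⊆ --0-0,-0--0
  m18 ⊆ ---10,--0-0,-0--0
  m20 ⊆ -0--0,-010-
  m21 ⊆ -010- [E]
  m22 ⊆ ---10,-0--0
  m24 ⊆ --0-0,1100-
  m25 ⊆ 1100- [E]
  m26 ⊆ ---10,--0-0
  m30 ⊆ ---10 [E]
E = {---10, -010-, 0001-, 011--, 1100-}
Petrick residual → --0-0
Cover = de' + c'e' + b'cd' + a'b'c'd + a'bc + abc'd'  |cover|=6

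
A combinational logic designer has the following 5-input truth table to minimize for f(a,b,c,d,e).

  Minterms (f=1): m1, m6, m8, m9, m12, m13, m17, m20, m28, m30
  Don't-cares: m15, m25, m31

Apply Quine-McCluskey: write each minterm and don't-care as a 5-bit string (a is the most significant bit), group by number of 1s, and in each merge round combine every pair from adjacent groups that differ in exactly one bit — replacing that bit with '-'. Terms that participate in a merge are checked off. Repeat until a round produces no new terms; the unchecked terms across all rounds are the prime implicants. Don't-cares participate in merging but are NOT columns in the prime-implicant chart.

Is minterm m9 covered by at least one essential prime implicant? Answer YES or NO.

[col 0] 00001*, 00110, 01000*, 01001*, 01100*, 01101*, 01111*, 10001*, 10100*, 11001*, 11100*, 11110*, 11111*
[col 1] -0001*, -1001*, -1100, -1111, 0-001*, 01-00*, 01-01*, 0100-*, 011-1, 0110-*, 1-001*, 1-100, 111-0, 1111-
[col 2] --001, 01-0-
Prime implicants: --001, -1100, -1111, 00110, 01-0-, 011-1, 1-100, 111-0, 1111-
PI chart (minterm → PIs covering it):
  1 | --001  (sole → essential)
  6 | 00110  (sole → essential)
  8 | 01-0-  (sole → essential)
  9 | --001,01-0-
  12 | -1100,01-0-
  13 | 01-0-,011-1
  17 | --001  (sole → essential)
  20 | 1-100  (sole → essential)
  28 | -1100,1-100,111-0
  30 | 111-0,1111-
Essential prime implicants: --001, 00110, 01-0-, 1-100

YES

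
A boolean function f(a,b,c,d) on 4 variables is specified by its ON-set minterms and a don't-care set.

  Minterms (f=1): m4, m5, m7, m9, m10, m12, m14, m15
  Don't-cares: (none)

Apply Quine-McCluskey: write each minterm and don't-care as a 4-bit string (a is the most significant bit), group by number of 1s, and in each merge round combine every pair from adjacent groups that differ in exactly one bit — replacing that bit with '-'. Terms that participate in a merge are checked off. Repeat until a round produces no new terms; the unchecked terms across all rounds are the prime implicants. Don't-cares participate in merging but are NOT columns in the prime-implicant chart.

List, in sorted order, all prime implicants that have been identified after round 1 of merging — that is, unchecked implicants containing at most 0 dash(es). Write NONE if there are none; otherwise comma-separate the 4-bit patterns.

1001

size-2^0 implicants → 0100(✓)  0101(✓)  0111(✓)  1001  1010(✓)  1100(✓)  1110(✓)  1111(✓)
size-2^1 implicants → -100  -111  01-1  010-  1-10  11-0  111-
Unchecked terms (primes): -100, -111, 01-1, 010-, 1-10, 1001, 11-0, 111-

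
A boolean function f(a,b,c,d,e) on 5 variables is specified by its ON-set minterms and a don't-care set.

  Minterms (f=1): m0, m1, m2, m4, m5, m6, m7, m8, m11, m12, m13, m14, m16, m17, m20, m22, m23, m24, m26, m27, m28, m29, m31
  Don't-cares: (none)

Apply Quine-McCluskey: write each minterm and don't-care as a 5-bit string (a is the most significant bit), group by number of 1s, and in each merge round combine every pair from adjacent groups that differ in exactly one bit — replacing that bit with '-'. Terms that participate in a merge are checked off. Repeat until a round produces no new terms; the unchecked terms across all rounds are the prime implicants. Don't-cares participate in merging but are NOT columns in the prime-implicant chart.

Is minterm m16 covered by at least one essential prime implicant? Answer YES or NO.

YES

[col 0] 00000*, 00001*, 00010*, 00100*, 00101*, 00110*, 00111*, 01000*, 01011*, 01100*, 01101*, 01110*, 10000*, 10001*, 10100*, 10110*, 10111*, 11000*, 11010*, 11011*, 11100*, 11101*, 11111*
[col 1] -0000*, -0001*, -0100*, -0110*, -0111*, -1000*, -1011, -1100*, -1101*, 0-000*, 0-100*, 0-101*, 0-110*, 00-00*, 00-01*, 00-10*, 000-0*, 0000-*, 001-0*, 001-1*, 0010-*, 0011-*, 01-00*, 011-0*, 0110-*, 1-000*, 1-100*, 1-111, 10-00*, 1000-*, 101-0*, 1011-*, 11-00*, 11-11, 110-0, 1101-, 111-1, 1110-*
[col 2] --000*, --100*, -0-00*, -000-, -01-0, -011-, -1-00*, -110-, 0--00*, 0-1-0, 0-10-, 00--0, 00-0-, 001--, 1--00*
[col 3] ---00
Prime implicants: ---00, -000-, -01-0, -011-, -1011, -110-, 0-1-0, 0-10-, 00--0, 00-0-, 001--, 1-111, 11-11, 110-0, 1101-, 111-1
PI chart (minterm → PIs covering it):
  0 | ---00,-000-,00--0,00-0-
  1 | -000-,00-0-
  2 | 00--0  (sole → essential)
  4 | ---00,-01-0,0-1-0,0-10-,00--0,00-0-,001--
  5 | 0-10-,00-0-,001--
  6 | -01-0,-011-,0-1-0,00--0,001--
  7 | -011-,001--
  8 | ---00  (sole → essential)
  11 | -1011  (sole → essential)
  12 | ---00,-110-,0-1-0,0-10-
  13 | -110-,0-10-
  14 | 0-1-0  (sole → essential)
  16 | ---00,-000-
  17 | -000-  (sole → essential)
  20 | ---00,-01-0
  22 | -01-0,-011-
  23 | -011-,1-111
  24 | ---00,110-0
  26 | 110-0,1101-
  27 | -1011,11-11,1101-
  28 | ---00,-110-
  29 | -110-,111-1
  31 | 1-111,11-11,111-1
Essential prime implicants: ---00, -000-, -1011, 0-1-0, 00--0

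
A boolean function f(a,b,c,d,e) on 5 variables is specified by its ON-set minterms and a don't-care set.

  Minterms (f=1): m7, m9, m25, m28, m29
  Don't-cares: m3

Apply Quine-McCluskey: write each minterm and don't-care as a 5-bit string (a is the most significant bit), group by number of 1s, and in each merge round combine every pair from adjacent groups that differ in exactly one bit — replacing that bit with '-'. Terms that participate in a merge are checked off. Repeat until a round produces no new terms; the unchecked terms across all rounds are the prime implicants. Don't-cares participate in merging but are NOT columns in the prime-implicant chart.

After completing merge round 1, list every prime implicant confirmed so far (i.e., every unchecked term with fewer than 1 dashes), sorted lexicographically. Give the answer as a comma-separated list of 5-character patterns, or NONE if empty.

NONE

Round 0: 00011✓ 00111✓ 01001✓ 11001✓ 11100✓ 11101✓
Round 1: -1001 00-11 11-01 1110-
PIs = {-1001, 00-11, 11-01, 1110-}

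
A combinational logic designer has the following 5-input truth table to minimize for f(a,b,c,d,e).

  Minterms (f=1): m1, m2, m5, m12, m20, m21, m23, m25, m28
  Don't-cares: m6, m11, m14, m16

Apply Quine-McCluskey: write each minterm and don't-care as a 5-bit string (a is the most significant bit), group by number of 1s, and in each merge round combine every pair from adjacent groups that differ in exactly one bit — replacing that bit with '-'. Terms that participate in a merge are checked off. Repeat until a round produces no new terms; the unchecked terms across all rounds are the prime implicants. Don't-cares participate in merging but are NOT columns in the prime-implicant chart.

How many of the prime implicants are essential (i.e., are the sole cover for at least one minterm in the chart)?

[col 0] 00001*, 00010*, 00101*, 00110*, 01011, 01100*, 01110*, 10000*, 10100*, 10101*, 10111*, 11001, 11100*
[col 1] -0101, -1100, 0-110, 00-01, 00-10, 011-0, 1-100, 10-00, 101-1, 1010-
Prime implicants: -0101, -1100, 0-110, 00-01, 00-10, 01011, 011-0, 1-100, 10-00, 101-1, 1010-, 11001
PI chart (minterm → PIs covering it):
  1 | 00-01  (sole → essential)
  2 | 00-10  (sole → essential)
  5 | -0101,00-01
  12 | -1100,011-0
  20 | 1-100,10-00,1010-
  21 | -0101,101-1,1010-
  23 | 101-1  (sole → essential)
  25 | 11001  (sole → essential)
  28 | -1100,1-100
Essential prime implicants: 00-01, 00-10, 101-1, 11001

4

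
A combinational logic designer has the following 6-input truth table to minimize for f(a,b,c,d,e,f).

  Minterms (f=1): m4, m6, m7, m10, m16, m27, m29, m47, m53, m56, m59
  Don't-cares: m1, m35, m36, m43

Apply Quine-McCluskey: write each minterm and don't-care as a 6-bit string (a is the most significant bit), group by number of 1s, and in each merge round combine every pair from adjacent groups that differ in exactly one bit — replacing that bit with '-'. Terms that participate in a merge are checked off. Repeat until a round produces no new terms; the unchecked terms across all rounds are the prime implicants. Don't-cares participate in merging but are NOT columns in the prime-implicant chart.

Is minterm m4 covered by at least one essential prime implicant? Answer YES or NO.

[col 0] 000001, 000100*, 000110*, 000111*, 001010, 010000, 011011*, 011101, 100011*, 100100*, 101011*, 101111*, 110101, 111000, 111011*
[col 1] -00100, -11011, 0001-0, 00011-, 1-1011, 10-011, 101-11
Prime implicants: -00100, -11011, 000001, 0001-0, 00011-, 001010, 010000, 011101, 1-1011, 10-011, 101-11, 110101, 111000
PI chart (minterm → PIs covering it):
  4 | -00100,0001-0
  6 | 0001-0,00011-
  7 | 00011-  (sole → essential)
  10 | 001010  (sole → essential)
  16 | 010000  (sole → essential)
  27 | -11011  (sole → essential)
  29 | 011101  (sole → essential)
  47 | 101-11  (sole → essential)
  53 | 110101  (sole → essential)
  56 | 111000  (sole → essential)
  59 | -11011,1-1011
Essential prime implicants: -11011, 00011-, 001010, 010000, 011101, 101-11, 110101, 111000

NO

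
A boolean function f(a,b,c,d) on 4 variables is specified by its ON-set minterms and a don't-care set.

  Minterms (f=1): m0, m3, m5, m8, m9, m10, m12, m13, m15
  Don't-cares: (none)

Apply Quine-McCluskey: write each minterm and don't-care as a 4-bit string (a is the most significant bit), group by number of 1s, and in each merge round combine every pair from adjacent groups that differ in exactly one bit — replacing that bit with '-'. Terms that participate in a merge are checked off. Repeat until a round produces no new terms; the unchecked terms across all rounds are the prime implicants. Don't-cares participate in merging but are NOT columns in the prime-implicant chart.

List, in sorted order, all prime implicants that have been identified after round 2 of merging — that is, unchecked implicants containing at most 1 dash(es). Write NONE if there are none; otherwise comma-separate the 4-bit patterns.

size-2^0 implicants → 0000(✓)  0011  0101(✓)  1000(✓)  1001(✓)  1010(✓)  1100(✓)  1101(✓)  1111(✓)
size-2^1 implicants → -000  -101  1-00(✓)  1-01(✓)  10-0  100-(✓)  11-1  110-(✓)
size-2^2 implicants → 1-0-
Unchecked terms (primes): -000, -101, 0011, 1-0-, 10-0, 11-1

-000, -101, 0011, 10-0, 11-1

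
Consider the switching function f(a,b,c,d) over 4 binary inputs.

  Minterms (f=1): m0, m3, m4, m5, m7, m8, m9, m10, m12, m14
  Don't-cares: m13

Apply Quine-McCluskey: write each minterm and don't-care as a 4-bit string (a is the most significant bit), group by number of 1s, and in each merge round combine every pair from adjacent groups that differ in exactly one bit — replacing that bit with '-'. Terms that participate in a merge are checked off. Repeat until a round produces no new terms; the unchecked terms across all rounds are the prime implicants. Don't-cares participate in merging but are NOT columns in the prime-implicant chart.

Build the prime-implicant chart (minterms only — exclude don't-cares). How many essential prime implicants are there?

[col 0] 0000*, 0011*, 0100*, 0101*, 0111*, 1000*, 1001*, 1010*, 1100*, 1101*, 1110*
[col 1] -000*, -100*, -101*, 0-00*, 0-11, 01-1, 010-*, 1-00*, 1-01*, 1-10*, 10-0*, 100-*, 11-0*, 110-*
[col 2] --00, -10-, 1--0, 1-0-
Prime implicants: --00, -10-, 0-11, 01-1, 1--0, 1-0-
PI chart (minterm → PIs covering it):
  0 | --00  (sole → essential)
  3 | 0-11  (sole → essential)
  4 | --00,-10-
  5 | -10-,01-1
  7 | 0-11,01-1
  8 | --00,1--0,1-0-
  9 | 1-0-  (sole → essential)
  10 | 1--0  (sole → essential)
  12 | --00,-10-,1--0,1-0-
  14 | 1--0  (sole → essential)
Essential prime implicants: --00, 0-11, 1--0, 1-0-

4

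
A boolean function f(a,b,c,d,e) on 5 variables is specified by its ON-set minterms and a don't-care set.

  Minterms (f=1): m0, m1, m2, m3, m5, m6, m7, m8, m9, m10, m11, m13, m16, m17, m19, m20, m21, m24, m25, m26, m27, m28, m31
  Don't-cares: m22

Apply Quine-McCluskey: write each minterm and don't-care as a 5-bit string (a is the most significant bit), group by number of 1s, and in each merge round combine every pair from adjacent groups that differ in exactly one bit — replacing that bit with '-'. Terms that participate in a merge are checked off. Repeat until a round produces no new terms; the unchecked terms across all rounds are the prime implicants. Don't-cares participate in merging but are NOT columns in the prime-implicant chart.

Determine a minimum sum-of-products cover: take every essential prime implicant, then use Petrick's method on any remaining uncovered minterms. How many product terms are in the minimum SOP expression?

8

size-2^0 implicants → 00000(✓)  00001(✓)  00010(✓)  00011(✓)  00101(✓)  00110(✓)  00111(✓)  01000(✓)  01001(✓)  01010(✓)  01011(✓)  01101(✓)  10000(✓)  10001(✓)  10011(✓)  10100(✓)  10101(✓)  10110(✓)  11000(✓)  11001(✓)  11010(✓)  11011(✓)  11100(✓)  11111(✓)
size-2^1 implicants → -0000(✓)  -0001(✓)  -0011(✓)  -0101(✓)  -0110  -1000(✓)  -1001(✓)  -1010(✓)  -1011(✓)  0-000(✓)  0-001(✓)  0-010(✓)  0-011(✓)  0-101(✓)  00-01(✓)  00-10(✓)  00-11(✓)  000-0(✓)  000-1(✓)  0000-(✓)  0001-(✓)  001-1(✓)  0011-(✓)  01-01(✓)  010-0(✓)  010-1(✓)  0100-(✓)  0101-(✓)  1-000(✓)  1-001(✓)  1-011(✓)  1-100(✓)  10-00(✓)  10-01(✓)  100-1(✓)  1000-(✓)  101-0  1010-(✓)  11-00(✓)  11-11  110-0(✓)  110-1(✓)  1100-(✓)  1101-(✓)
size-2^2 implicants → --000(✓)  --001(✓)  --011(✓)  -0-01  -00-1(✓)  -000-(✓)  -10-0(✓)  -10-1(✓)  -100-(✓)  -101-(✓)  0--01  0-0-0(✓)  0-0-1(✓)  0-00-(✓)  0-01-(✓)  00--1  00-1-  000--(✓)  010--(✓)  1--00  1-0-1(✓)  1-00-(✓)  10-0-  110--(✓)
size-2^3 implicants → --0-1  --00-  -10--  0-0--
Unchecked terms (primes): --0-1, --00-, -0-01, -0110, -10--, 0--01, 0-0--, 00--1, 00-1-, 1--00, 10-0-, 101-0, 11-11
Minterm coverage:
  m0 ⊆ --00-,0-0--
  m1 ⊆ --0-1,--00-,-0-01,0--01,0-0--,00--1
  m2 ⊆ 0-0--,00-1-
  m3 ⊆ --0-1,0-0--,00--1,00-1-
  m5 ⊆ -0-01,0--01,00--1
  m6 ⊆ -0110,00-1-
  m7 ⊆ 00--1,00-1-
  m8 ⊆ --00-,-10--,0-0--
  m9 ⊆ --0-1,--00-,-10--,0--01,0-0--
  m10 ⊆ -10--,0-0--
  m11 ⊆ --0-1,-10--,0-0--
  m13 ⊆ 0--01 [E]
  m16 ⊆ --00-,1--00,10-0-
  m17 ⊆ --0-1,--00-,-0-01,10-0-
  m19 ⊆ --0-1 [E]
  m20 ⊆ 1--00,10-0-,101-0
  m21 ⊆ -0-01,10-0-
  m24 ⊆ --00-,-10--,1--00
  m25 ⊆ --0-1,--00-,-10--
  m26 ⊆ -10-- [E]
  m27 ⊆ --0-1,-10--,11-11
  m28 ⊆ 1--00 [E]
  m31 ⊆ 11-11 [E]
E = {--0-1, -10--, 0--01, 1--00, 11-11}
Petrick residual → --00-, -0-01, 00-1-
Cover = c'e + c'd' + b'd'e + bc' + a'd'e + a'b'd + ad'e' + abde  |cover|=8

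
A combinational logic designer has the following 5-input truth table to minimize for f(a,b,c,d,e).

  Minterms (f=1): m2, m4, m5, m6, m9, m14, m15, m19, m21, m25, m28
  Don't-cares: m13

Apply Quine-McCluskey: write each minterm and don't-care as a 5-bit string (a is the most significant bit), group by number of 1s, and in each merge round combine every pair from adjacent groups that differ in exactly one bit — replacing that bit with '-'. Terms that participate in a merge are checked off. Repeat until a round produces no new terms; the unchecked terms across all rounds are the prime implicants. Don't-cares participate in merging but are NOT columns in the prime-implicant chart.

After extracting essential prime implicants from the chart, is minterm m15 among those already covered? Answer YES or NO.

Round 0: 00010✓ 00100✓ 00101✓ 00110✓ 01001✓ 01101✓ 01110✓ 01111✓ 10011 10101✓ 11001✓ 11100
Round 1: -0101 -1001 0-101 0-110 00-10 001-0 0010- 01-01 011-1 0111-
PIs = {-0101, -1001, 0-101, 0-110, 00-10, 001-0, 0010-, 01-01, 011-1, 0111-, 10011, 11100}
Coverage chart:
  m2: 00-10 ←essential
  m4: 001-0,0010-
  m5: -0101,0-101,0010-
  m6: 0-110,00-10,001-0
  m9: -1001,01-01
  m14: 0-110,0111-
  m15: 011-1,0111-
  m19: 10011 ←essential
  m21: -0101 ←essential
  m25: -1001 ←essential
  m28: 11100 ←essential
Essential: -0101, -1001, 00-10, 10011, 11100

NO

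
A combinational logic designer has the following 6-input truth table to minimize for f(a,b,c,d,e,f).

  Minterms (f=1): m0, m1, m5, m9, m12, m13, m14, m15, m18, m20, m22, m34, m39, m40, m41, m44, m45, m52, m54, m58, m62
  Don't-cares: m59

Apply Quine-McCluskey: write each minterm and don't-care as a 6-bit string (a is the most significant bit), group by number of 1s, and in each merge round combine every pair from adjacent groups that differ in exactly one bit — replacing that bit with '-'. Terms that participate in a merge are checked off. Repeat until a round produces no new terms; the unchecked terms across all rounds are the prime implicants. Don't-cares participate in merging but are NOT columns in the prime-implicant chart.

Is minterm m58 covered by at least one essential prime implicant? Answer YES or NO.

NO

[col 0] 000000*, 000001*, 000101*, 001001*, 001100*, 001101*, 001110*, 001111*, 010010*, 010100*, 010110*, 100010, 100111, 101000*, 101001*, 101100*, 101101*, 110100*, 110110*, 111010*, 111011*, 111110*
[col 1] -01001*, -01100*, -01101*, -10100*, -10110*, 00-001*, 00-101*, 000-01*, 00000-, 001-01*, 0011-0*, 0011-1*, 00110-*, 00111-*, 010-10, 0101-0*, 101-00*, 101-01*, 10100-*, 10110-*, 11-110, 1101-0*, 111-10, 11101-
[col 2] -01-01, -0110-, -101-0, 00--01, 0011--, 101-0-
Prime implicants: -01-01, -0110-, -101-0, 00--01, 00000-, 0011--, 010-10, 100010, 100111, 101-0-, 11-110, 111-10, 11101-
PI chart (minterm → PIs covering it):
  0 | 00000-  (sole → essential)
  1 | 00--01,00000-
  5 | 00--01  (sole → essential)
  9 | -01-01,00--01
  12 | -0110-,0011--
  13 | -01-01,-0110-,00--01,0011--
  14 | 0011--  (sole → essential)
  15 | 0011--  (sole → essential)
  18 | 010-10  (sole → essential)
  20 | -101-0  (sole → essential)
  22 | -101-0,010-10
  34 | 100010  (sole → essential)
  39 | 100111  (sole → essential)
  40 | 101-0-  (sole → essential)
  41 | -01-01,101-0-
  44 | -0110-,101-0-
  45 | -01-01,-0110-,101-0-
  52 | -101-0  (sole → essential)
  54 | -101-0,11-110
  58 | 111-10,11101-
  62 | 11-110,111-10
Essential prime implicants: -101-0, 00--01, 00000-, 0011--, 010-10, 100010, 100111, 101-0-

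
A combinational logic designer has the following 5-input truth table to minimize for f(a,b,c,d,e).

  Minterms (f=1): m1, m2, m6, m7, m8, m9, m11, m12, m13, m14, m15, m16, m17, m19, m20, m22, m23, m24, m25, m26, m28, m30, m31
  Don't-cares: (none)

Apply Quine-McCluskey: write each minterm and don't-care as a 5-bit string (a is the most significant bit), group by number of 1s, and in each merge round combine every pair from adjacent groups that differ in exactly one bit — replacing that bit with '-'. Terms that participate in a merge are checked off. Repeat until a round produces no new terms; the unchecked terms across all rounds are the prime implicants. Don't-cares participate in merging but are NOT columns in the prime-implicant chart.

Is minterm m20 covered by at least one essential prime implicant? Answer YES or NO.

NO

size-2^0 implicants → 00001(✓)  00010(✓)  00110(✓)  00111(✓)  01000(✓)  01001(✓)  01011(✓)  01100(✓)  01101(✓)  01110(✓)  01111(✓)  10000(✓)  10001(✓)  10011(✓)  10100(✓)  10110(✓)  10111(✓)  11000(✓)  11001(✓)  11010(✓)  11100(✓)  11110(✓)  11111(✓)
size-2^1 implicants → -0001(✓)  -0110(✓)  -0111(✓)  -1000(✓)  -1001(✓)  -1100(✓)  -1110(✓)  -1111(✓)  0-001(✓)  0-110(✓)  0-111(✓)  00-10  0011-(✓)  01-00(✓)  01-01(✓)  01-11(✓)  010-1(✓)  0100-(✓)  011-0(✓)  011-1(✓)  0110-(✓)  0111-(✓)  1-000(✓)  1-001(✓)  1-100(✓)  1-110(✓)  1-111(✓)  10-00(✓)  10-11  100-1  1000-(✓)  101-0(✓)  1011-(✓)  11-00(✓)  11-10(✓)  110-0(✓)  1100-(✓)  111-0(✓)  1111-(✓)
size-2^2 implicants → --001  --110(✓)  --111(✓)  -011-(✓)  -1-00  -100-  -11-0  -111-(✓)  0-11-(✓)  01--1  01-0-  011--  1--00  1-00-  1-1-0  1-11-(✓)  11--0
size-2^3 implicants → --11-
Unchecked terms (primes): --001, --11-, -1-00, -100-, -11-0, 00-10, 01--1, 01-0-, 011--, 1--00, 1-00-, 1-1-0, 10-11, 100-1, 11--0
Minterm coverage:
  m1 ⊆ --001 [E]
  m2 ⊆ 00-10 [E]
  m6 ⊆ --11-,00-10
  m7 ⊆ --11- [E]
  m8 ⊆ -1-00,-100-,01-0-
  m9 ⊆ --001,-100-,01--1,01-0-
  m11 ⊆ 01--1 [E]
  m12 ⊆ -1-00,-11-0,01-0-,011--
  m13 ⊆ 01--1,01-0-,011--
  m14 ⊆ --11-,-11-0,011--
  m15 ⊆ --11-,01--1,011--
  m16 ⊆ 1--00,1-00-
  m17 ⊆ --001,1-00-,100-1
  m19 ⊆ 10-11,100-1
  m20 ⊆ 1--00,1-1-0
  m22 ⊆ --11-,1-1-0
  m23 ⊆ --11-,10-11
  m24 ⊆ -1-00,-100-,1--00,1-00-,11--0
  m25 ⊆ --001,-100-,1-00-
  m26 ⊆ 11--0 [E]
  m28 ⊆ -1-00,-11-0,1--00,1-1-0,11--0
  m30 ⊆ --11-,-11-0,1-1-0,11--0
  m31 ⊆ --11- [E]
E = {--001, --11-, 00-10, 01--1, 11--0}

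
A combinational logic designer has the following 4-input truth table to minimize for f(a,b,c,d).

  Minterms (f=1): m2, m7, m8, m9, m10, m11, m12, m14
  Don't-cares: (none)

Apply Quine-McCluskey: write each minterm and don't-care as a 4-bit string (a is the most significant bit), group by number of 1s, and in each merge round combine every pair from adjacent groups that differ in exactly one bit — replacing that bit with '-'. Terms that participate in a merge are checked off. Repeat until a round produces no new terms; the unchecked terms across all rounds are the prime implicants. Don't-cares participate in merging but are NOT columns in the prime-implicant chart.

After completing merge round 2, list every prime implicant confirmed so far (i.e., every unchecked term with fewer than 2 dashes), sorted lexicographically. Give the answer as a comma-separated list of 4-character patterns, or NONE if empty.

size-2^0 implicants → 0010(✓)  0111  1000(✓)  1001(✓)  1010(✓)  1011(✓)  1100(✓)  1110(✓)
size-2^1 implicants → -010  1-00(✓)  1-10(✓)  10-0(✓)  10-1(✓)  100-(✓)  101-(✓)  11-0(✓)
size-2^2 implicants → 1--0  10--
Unchecked terms (primes): -010, 0111, 1--0, 10--

-010, 0111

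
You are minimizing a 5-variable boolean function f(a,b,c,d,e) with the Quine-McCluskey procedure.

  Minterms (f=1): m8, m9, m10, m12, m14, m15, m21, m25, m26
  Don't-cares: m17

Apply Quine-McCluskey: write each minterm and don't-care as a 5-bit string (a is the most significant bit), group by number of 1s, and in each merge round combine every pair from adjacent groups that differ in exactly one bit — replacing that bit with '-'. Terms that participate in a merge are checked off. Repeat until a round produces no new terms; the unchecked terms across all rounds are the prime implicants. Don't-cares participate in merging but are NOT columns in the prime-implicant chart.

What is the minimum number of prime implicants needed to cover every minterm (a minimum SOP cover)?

5

Round 0: 01000✓ 01001✓ 01010✓ 01100✓ 01110✓ 01111✓ 10001✓ 10101✓ 11001✓ 11010✓
Round 1: -1001 -1010 01-00✓ 01-10✓ 010-0✓ 0100- 011-0✓ 0111- 1-001 10-01
Round 2: 01--0
PIs = {-1001, -1010, 01--0, 0100-, 0111-, 1-001, 10-01}
Coverage chart:
  m8: 01--0,0100-
  m9: -1001,0100-
  m10: -1010,01--0
  m12: 01--0 ←essential
  m14: 01--0,0111-
  m15: 0111- ←essential
  m21: 10-01 ←essential
  m25: -1001,1-001
  m26: -1010 ←essential
Essential: -1010, 01--0, 0111-, 10-01
Petrick residual → -1001
Min cover (5 terms): bc'd'e + bc'de' + a'be' + a'bcd + ab'd'e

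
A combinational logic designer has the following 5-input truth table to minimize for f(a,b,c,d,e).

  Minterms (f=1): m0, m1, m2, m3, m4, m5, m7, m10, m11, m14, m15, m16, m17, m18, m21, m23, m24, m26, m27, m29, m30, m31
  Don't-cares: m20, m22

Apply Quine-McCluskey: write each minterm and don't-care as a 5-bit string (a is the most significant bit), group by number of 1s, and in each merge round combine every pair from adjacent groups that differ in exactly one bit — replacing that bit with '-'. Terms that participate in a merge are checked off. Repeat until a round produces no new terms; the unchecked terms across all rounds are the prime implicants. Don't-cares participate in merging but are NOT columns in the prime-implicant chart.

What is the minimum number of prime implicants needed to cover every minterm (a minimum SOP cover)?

6

size-2^0 implicants → 00000(✓)  00001(✓)  00010(✓)  00011(✓)  00100(✓)  00101(✓)  00111(✓)  01010(✓)  01011(✓)  01110(✓)  01111(✓)  10000(✓)  10001(✓)  10010(✓)  10100(✓)  10101(✓)  10110(✓)  10111(✓)  11000(✓)  11010(✓)  11011(✓)  11101(✓)  11110(✓)  11111(✓)
size-2^1 implicants → -0000(✓)  -0001(✓)  -0010(✓)  -0100(✓)  -0101(✓)  -0111(✓)  -1010(✓)  -1011(✓)  -1110(✓)  -1111(✓)  0-010(✓)  0-011(✓)  0-111(✓)  00-00(✓)  00-01(✓)  00-11(✓)  000-0(✓)  000-1(✓)  0000-(✓)  0001-(✓)  001-1(✓)  0010-(✓)  01-10(✓)  01-11(✓)  0101-(✓)  0111-(✓)  1-000(✓)  1-010(✓)  1-101(✓)  1-110(✓)  1-111(✓)  10-00(✓)  10-01(✓)  10-10(✓)  100-0(✓)  1000-(✓)  101-0(✓)  101-1(✓)  1010-(✓)  1011-(✓)  11-10(✓)  11-11(✓)  110-0(✓)  1101-(✓)  111-1(✓)  1111-(✓)
size-2^2 implicants → --010  --111  -0-00(✓)  -0-01(✓)  -00-0  -000-(✓)  -01-1  -010-(✓)  -1-10(✓)  -1-11(✓)  -101-(✓)  -111-(✓)  0--11  0-01-  00--1  00-0-(✓)  000--  01-1-(✓)  1--10  1-0-0  1-1-1  1-11-  10--0  10-0-(✓)  101--  11-1-(✓)
size-2^3 implicants → -0-0-  -1-1-
Unchecked terms (primes): --010, --111, -0-0-, -00-0, -01-1, -1-1-, 0--11, 0-01-, 00--1, 000--, 1--10, 1-0-0, 1-1-1, 1-11-, 10--0, 101--
Minterm coverage:
  m0 ⊆ -0-0-,-00-0,000--
  m1 ⊆ -0-0-,00--1,000--
  m2 ⊆ --010,-00-0,0-01-,000--
  m3 ⊆ 0--11,0-01-,00--1,000--
  m4 ⊆ -0-0- [E]
  m5 ⊆ -0-0-,-01-1,00--1
  m7 ⊆ --111,-01-1,0--11,00--1
  m10 ⊆ --010,-1-1-,0-01-
  m11 ⊆ -1-1-,0--11,0-01-
  m14 ⊆ -1-1- [E]
  m15 ⊆ --111,-1-1-,0--11
  m16 ⊆ -0-0-,-00-0,1-0-0,10--0
  m17 ⊆ -0-0- [E]
  m18 ⊆ --010,-00-0,1--10,1-0-0,10--0
  m21 ⊆ -0-0-,-01-1,1-1-1,101--
  m23 ⊆ --111,-01-1,1-1-1,1-11-,101--
  m24 ⊆ 1-0-0 [E]
  m26 ⊆ --010,-1-1-,1--10,1-0-0
  m27 ⊆ -1-1- [E]
  m29 ⊆ 1-1-1 [E]
  m30 ⊆ -1-1-,1--10,1-11-
  m31 ⊆ --111,-1-1-,1-1-1,1-11-
E = {-0-0-, -1-1-, 1-0-0, 1-1-1}
Petrick residual → --010, 0--11
Cover = c'de' + b'd' + bd + a'de + ac'e' + ace  |cover|=6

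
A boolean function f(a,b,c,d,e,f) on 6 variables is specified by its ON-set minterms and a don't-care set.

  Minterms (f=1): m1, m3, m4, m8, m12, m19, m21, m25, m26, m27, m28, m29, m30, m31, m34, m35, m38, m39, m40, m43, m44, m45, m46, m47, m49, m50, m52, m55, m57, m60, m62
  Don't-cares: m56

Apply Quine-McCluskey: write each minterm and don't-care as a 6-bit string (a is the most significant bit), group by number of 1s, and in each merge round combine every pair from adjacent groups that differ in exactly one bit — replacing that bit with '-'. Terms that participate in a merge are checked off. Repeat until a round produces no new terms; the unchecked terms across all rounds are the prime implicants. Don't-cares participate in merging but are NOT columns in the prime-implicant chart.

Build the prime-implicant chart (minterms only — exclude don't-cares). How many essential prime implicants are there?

11

Round 0: 000001✓ 000011✓ 000100✓ 001000✓ 001100✓ 010011✓ 010101✓ 011001✓ 011010✓ 011011✓ 011100✓ 011101✓ 011110✓ 011111✓ 100010✓ 100011✓ 100110✓ 100111✓ 101000✓ 101011✓ 101100✓ 101101✓ 101110✓ 101111✓ 110001✓ 110010✓ 110100✓ 110111✓ 111000✓ 111001✓ 111100✓ 111110✓
Round 1: -00011 -01000✓ -01100✓ -11001 -11100✓ -11110✓ 0-0011 0-1100✓ 00-100 0000-1 001-00✓ 01-011 01-101 011-01✓ 011-10✓ 011-11✓ 0110-1✓ 01101-✓ 0111-0✓ 0111-1✓ 01110-✓ 01111-✓ 1-0010 1-0111 1-1000✓ 1-1100✓ 1-1110✓ 10-011✓ 10-110✓ 10-111✓ 100-10✓ 100-11✓ 10001-✓ 10011-✓ 101-00✓ 101-11✓ 1011-0✓ 1011-1✓ 10110-✓ 10111-✓ 11-001 11-100 111-00✓ 11100- 1111-0✓
Round 2: --1100 -01-00 -111-0 011--1 011-1- 0111-- 1-1-00 1-11-0 10--11 10-11- 100-1- 1011--
PIs = {--1100, -00011, -01-00, -11001, -111-0, 0-0011, 00-100, 0000-1, 01-011, 01-101, 011--1, 011-1-, 0111--, 1-0010, 1-0111, 1-1-00, 1-11-0, 10--11, 10-11-, 100-1-, 1011--, 11-001, 11-100, 11100-}
Coverage chart:
  m1: 0000-1 ←essential
  m3: -00011,0-0011,0000-1
  m4: 00-100 ←essential
  m8: -01-00 ←essential
  m12: --1100,-01-00,00-100
  m19: 0-0011,01-011
  m21: 01-101 ←essential
  m25: -11001,011--1
  m26: 011-1- ←essential
  m27: 01-011,011--1,011-1-
  m28: --1100,-111-0,0111--
  m29: 01-101,011--1,0111--
  m30: -111-0,011-1-,0111--
  m31: 011--1,011-1-,0111--
  m34: 1-0010,100-1-
  m35: -00011,10--11,100-1-
  m38: 10-11-,100-1-
  m39: 1-0111,10--11,10-11-,100-1-
  m40: -01-00,1-1-00
  m43: 10--11 ←essential
  m44: --1100,-01-00,1-1-00,1-11-0,1011--
  m45: 1011-- ←essential
  m46: 1-11-0,10-11-,1011--
  m47: 10--11,10-11-,1011--
  m49: 11-001 ←essential
  m50: 1-0010 ←essential
  m52: 11-100 ←essential
  m55: 1-0111 ←essential
  m57: -11001,11-001,11100-
  m60: --1100,-111-0,1-1-00,1-11-0,11-100
  m62: -111-0,1-11-0
Essential: -01-00, 00-100, 0000-1, 01-101, 011-1-, 1-0010, 1-0111, 10--11, 1011--, 11-001, 11-100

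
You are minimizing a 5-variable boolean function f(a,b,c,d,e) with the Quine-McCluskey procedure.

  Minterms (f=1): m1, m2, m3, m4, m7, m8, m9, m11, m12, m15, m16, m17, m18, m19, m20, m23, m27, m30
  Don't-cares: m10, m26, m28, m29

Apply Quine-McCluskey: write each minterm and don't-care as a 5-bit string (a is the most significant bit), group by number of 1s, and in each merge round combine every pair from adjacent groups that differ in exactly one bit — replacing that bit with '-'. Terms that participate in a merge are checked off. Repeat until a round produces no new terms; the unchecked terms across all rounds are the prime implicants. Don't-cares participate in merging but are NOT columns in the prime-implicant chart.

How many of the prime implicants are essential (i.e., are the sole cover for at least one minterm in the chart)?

Round 0: 00001✓ 00010✓ 00011✓ 00100✓ 00111✓ 01000✓ 01001✓ 01010✓ 01011✓ 01100✓ 01111✓ 10000✓ 10001✓ 10010✓ 10011✓ 10100✓ 10111✓ 11010✓ 11011✓ 11100✓ 11101✓ 11110✓
Round 1: -0001✓ -0010✓ -0011✓ -0100✓ -0111✓ -1010✓ -1011✓ -1100✓ 0-001✓ 0-010✓ 0-011✓ 0-100✓ 0-111✓ 00-11✓ 000-1✓ 0001-✓ 01-00 01-11✓ 010-0✓ 010-1✓ 0100-✓ 0101-✓ 1-010✓ 1-011✓ 1-100✓ 10-00 10-11✓ 100-0✓ 100-1✓ 1000-✓ 1001-✓ 11-10 1101-✓ 111-0 1110-
Round 2: --010✓ --011✓ --100 -0-11 -00-1 -001-✓ -101-✓ 0--11 0-0-1 0-01-✓ 010-- 1-01-✓ 100--
Round 3: --01-
PIs = {--01-, --100, -0-11, -00-1, 0--11, 0-0-1, 01-00, 010--, 10-00, 100--, 11-10, 111-0, 1110-}
Coverage chart:
  m1: -00-1,0-0-1
  m2: --01- ←essential
  m3: --01-,-0-11,-00-1,0--11,0-0-1
  m4: --100 ←essential
  m7: -0-11,0--11
  m8: 01-00,010--
  m9: 0-0-1,010--
  m11: --01-,0--11,0-0-1,010--
  m12: --100,01-00
  m15: 0--11 ←essential
  m16: 10-00,100--
  m17: -00-1,100--
  m18: --01-,100--
  m19: --01-,-0-11,-00-1,100--
  m20: --100,10-00
  m23: -0-11 ←essential
  m27: --01- ←essential
  m30: 11-10,111-0
Essential: --01-, --100, -0-11, 0--11

4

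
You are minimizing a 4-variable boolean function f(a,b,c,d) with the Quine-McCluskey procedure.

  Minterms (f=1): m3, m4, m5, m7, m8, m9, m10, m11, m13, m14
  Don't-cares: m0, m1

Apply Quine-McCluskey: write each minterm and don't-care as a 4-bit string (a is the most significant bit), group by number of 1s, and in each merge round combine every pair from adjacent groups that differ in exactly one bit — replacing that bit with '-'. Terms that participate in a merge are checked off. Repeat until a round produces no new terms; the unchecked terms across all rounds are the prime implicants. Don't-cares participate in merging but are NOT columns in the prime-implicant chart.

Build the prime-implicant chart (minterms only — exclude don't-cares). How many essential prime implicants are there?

[col 0] 0000*, 0001*, 0011*, 0100*, 0101*, 0111*, 1000*, 1001*, 1010*, 1011*, 1101*, 1110*
[col 1] -000*, -001*, -011*, -101*, 0-00*, 0-01*, 0-11*, 00-1*, 000-*, 01-1*, 010-*, 1-01*, 1-10, 10-0*, 10-1*, 100-*, 101-*
[col 2] --01, -0-1, -00-, 0--1, 0-0-, 10--
Prime implicants: --01, -0-1, -00-, 0--1, 0-0-, 1-10, 10--
PI chart (minterm → PIs covering it):
  3 | -0-1,0--1
  4 | 0-0-  (sole → essential)
  5 | --01,0--1,0-0-
  7 | 0--1  (sole → essential)
  8 | -00-,10--
  9 | --01,-0-1,-00-,10--
  10 | 1-10,10--
  11 | -0-1,10--
  13 | --01  (sole → essential)
  14 | 1-10  (sole → essential)
Essential prime implicants: --01, 0--1, 0-0-, 1-10

4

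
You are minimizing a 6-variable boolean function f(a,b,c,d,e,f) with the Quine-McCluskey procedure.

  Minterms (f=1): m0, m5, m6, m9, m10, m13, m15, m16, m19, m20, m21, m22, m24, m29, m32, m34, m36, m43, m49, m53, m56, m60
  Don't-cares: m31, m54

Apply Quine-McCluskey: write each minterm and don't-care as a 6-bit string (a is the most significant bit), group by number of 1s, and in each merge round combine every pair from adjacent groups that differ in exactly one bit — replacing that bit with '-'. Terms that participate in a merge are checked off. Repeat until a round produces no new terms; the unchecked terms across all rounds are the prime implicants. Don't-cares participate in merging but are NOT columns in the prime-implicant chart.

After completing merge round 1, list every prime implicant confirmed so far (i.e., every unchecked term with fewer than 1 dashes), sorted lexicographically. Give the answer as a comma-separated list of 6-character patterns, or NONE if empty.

001010, 010011, 101011

size-2^0 implicants → 000000(✓)  000101(✓)  000110(✓)  001001(✓)  001010  001101(✓)  001111(✓)  010000(✓)  010011  010100(✓)  010101(✓)  010110(✓)  011000(✓)  011101(✓)  011111(✓)  100000(✓)  100010(✓)  100100(✓)  101011  110001(✓)  110101(✓)  110110(✓)  111000(✓)  111100(✓)
size-2^1 implicants → -00000  -10101  -10110  -11000  0-0000  0-0101(✓)  0-0110  0-1101(✓)  0-1111(✓)  00-101(✓)  001-01  0011-1(✓)  01-000  01-101(✓)  010-00  0101-0  01010-  0111-1(✓)  100-00  1000-0  110-01  111-00
size-2^2 implicants → 0--101  0-11-1
Unchecked terms (primes): -00000, -10101, -10110, -11000, 0--101, 0-0000, 0-0110, 0-11-1, 001-01, 001010, 01-000, 010-00, 010011, 0101-0, 01010-, 100-00, 1000-0, 101011, 110-01, 111-00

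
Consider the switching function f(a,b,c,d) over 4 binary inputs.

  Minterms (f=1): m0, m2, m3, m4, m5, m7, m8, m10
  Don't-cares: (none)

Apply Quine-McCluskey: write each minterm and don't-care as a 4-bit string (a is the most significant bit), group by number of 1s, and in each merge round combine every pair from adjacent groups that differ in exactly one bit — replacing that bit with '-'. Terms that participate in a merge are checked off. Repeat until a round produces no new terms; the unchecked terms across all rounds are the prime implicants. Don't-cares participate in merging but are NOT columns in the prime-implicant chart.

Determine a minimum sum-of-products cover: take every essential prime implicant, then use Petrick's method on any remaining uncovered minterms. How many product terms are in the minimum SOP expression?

[col 0] 0000*, 0010*, 0011*, 0100*, 0101*, 0111*, 1000*, 1010*
[col 1] -000*, -010*, 0-00, 0-11, 00-0*, 001-, 01-1, 010-, 10-0*
[col 2] -0-0
Prime implicants: -0-0, 0-00, 0-11, 001-, 01-1, 010-
PI chart (minterm → PIs covering it):
  0 | -0-0,0-00
  2 | -0-0,001-
  3 | 0-11,001-
  4 | 0-00,010-
  5 | 01-1,010-
  7 | 0-11,01-1
  8 | -0-0  (sole → essential)
  10 | -0-0  (sole → essential)
Essential prime implicants: -0-0
Petrick residual → 0-11, 010-
Minimum SOP uses 3 PIs: b'd' + a'cd + a'bc'

3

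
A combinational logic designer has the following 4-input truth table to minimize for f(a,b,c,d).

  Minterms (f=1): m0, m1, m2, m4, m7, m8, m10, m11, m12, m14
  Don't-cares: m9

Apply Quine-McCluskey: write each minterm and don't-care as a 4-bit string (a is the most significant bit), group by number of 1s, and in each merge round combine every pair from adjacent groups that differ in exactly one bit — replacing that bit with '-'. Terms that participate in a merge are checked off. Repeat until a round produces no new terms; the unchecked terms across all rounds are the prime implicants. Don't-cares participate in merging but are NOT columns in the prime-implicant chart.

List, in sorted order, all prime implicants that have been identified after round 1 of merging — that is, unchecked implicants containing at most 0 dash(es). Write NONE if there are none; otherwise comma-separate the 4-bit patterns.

[col 0] 0000*, 0001*, 0010*, 0100*, 0111, 1000*, 1001*, 1010*, 1011*, 1100*, 1110*
[col 1] -000*, -001*, -010*, -100*, 0-00*, 00-0*, 000-*, 1-00*, 1-10*, 10-0*, 10-1*, 100-*, 101-*, 11-0*
[col 2] --00, -0-0, -00-, 1--0, 10--
Prime implicants: --00, -0-0, -00-, 0111, 1--0, 10--

0111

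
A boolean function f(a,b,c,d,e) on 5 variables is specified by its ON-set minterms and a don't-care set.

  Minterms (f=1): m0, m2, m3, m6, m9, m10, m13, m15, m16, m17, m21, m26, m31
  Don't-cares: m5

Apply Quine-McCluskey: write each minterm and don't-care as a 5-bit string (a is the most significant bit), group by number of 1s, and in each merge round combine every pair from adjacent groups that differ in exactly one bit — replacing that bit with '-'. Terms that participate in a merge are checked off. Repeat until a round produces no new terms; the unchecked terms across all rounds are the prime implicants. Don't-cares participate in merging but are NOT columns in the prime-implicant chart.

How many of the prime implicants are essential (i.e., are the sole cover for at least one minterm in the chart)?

Round 0: 00000✓ 00010✓ 00011✓ 00101✓ 00110✓ 01001✓ 01010✓ 01101✓ 01111✓ 10000✓ 10001✓ 10101✓ 11010✓ 11111✓
Round 1: -0000 -0101 -1010 -1111 0-010 0-101 00-10 000-0 0001- 01-01 011-1 10-01 1000-
PIs = {-0000, -0101, -1010, -1111, 0-010, 0-101, 00-10, 000-0, 0001-, 01-01, 011-1, 10-01, 1000-}
Coverage chart:
  m0: -0000,000-0
  m2: 0-010,00-10,000-0,0001-
  m3: 0001- ←essential
  m6: 00-10 ←essential
  m9: 01-01 ←essential
  m10: -1010,0-010
  m13: 0-101,01-01,011-1
  m15: -1111,011-1
  m16: -0000,1000-
  m17: 10-01,1000-
  m21: -0101,10-01
  m26: -1010 ←essential
  m31: -1111 ←essential
Essential: -1010, -1111, 00-10, 0001-, 01-01

5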